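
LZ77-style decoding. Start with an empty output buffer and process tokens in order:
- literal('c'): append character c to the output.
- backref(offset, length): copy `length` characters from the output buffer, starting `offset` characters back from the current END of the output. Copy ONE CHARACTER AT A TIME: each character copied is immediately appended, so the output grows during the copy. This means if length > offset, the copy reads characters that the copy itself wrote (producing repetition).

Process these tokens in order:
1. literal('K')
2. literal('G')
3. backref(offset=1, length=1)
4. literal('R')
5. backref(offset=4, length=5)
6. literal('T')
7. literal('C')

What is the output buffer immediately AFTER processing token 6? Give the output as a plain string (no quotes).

Answer: KGGRKGGRKT

Derivation:
Token 1: literal('K'). Output: "K"
Token 2: literal('G'). Output: "KG"
Token 3: backref(off=1, len=1). Copied 'G' from pos 1. Output: "KGG"
Token 4: literal('R'). Output: "KGGR"
Token 5: backref(off=4, len=5) (overlapping!). Copied 'KGGRK' from pos 0. Output: "KGGRKGGRK"
Token 6: literal('T'). Output: "KGGRKGGRKT"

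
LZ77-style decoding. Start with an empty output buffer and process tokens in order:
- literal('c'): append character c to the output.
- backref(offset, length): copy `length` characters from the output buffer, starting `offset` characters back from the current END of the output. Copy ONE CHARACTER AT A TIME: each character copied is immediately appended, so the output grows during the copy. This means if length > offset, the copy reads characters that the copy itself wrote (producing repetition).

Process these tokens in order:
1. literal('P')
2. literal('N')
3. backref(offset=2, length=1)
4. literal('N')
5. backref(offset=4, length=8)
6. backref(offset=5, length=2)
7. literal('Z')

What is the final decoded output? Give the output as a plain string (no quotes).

Answer: PNPNPNPNPNPNNPZ

Derivation:
Token 1: literal('P'). Output: "P"
Token 2: literal('N'). Output: "PN"
Token 3: backref(off=2, len=1). Copied 'P' from pos 0. Output: "PNP"
Token 4: literal('N'). Output: "PNPN"
Token 5: backref(off=4, len=8) (overlapping!). Copied 'PNPNPNPN' from pos 0. Output: "PNPNPNPNPNPN"
Token 6: backref(off=5, len=2). Copied 'NP' from pos 7. Output: "PNPNPNPNPNPNNP"
Token 7: literal('Z'). Output: "PNPNPNPNPNPNNPZ"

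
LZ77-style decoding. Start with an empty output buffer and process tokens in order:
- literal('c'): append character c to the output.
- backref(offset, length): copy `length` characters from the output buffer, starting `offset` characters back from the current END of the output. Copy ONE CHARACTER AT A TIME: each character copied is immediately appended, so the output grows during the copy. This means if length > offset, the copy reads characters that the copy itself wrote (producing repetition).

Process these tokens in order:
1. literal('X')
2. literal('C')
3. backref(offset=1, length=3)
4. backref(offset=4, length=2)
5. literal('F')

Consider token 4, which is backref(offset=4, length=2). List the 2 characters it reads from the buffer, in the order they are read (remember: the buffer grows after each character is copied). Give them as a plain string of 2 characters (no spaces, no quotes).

Answer: CC

Derivation:
Token 1: literal('X'). Output: "X"
Token 2: literal('C'). Output: "XC"
Token 3: backref(off=1, len=3) (overlapping!). Copied 'CCC' from pos 1. Output: "XCCCC"
Token 4: backref(off=4, len=2). Buffer before: "XCCCC" (len 5)
  byte 1: read out[1]='C', append. Buffer now: "XCCCCC"
  byte 2: read out[2]='C', append. Buffer now: "XCCCCCC"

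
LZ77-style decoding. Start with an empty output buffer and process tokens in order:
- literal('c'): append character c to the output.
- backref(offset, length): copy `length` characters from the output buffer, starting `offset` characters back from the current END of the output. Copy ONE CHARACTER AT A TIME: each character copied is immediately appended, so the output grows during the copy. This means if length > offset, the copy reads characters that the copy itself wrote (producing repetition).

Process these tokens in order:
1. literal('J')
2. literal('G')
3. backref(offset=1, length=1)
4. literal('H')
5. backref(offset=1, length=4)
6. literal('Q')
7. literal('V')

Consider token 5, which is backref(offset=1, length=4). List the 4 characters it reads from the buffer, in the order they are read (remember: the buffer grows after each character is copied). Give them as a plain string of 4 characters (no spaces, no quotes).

Answer: HHHH

Derivation:
Token 1: literal('J'). Output: "J"
Token 2: literal('G'). Output: "JG"
Token 3: backref(off=1, len=1). Copied 'G' from pos 1. Output: "JGG"
Token 4: literal('H'). Output: "JGGH"
Token 5: backref(off=1, len=4). Buffer before: "JGGH" (len 4)
  byte 1: read out[3]='H', append. Buffer now: "JGGHH"
  byte 2: read out[4]='H', append. Buffer now: "JGGHHH"
  byte 3: read out[5]='H', append. Buffer now: "JGGHHHH"
  byte 4: read out[6]='H', append. Buffer now: "JGGHHHHH"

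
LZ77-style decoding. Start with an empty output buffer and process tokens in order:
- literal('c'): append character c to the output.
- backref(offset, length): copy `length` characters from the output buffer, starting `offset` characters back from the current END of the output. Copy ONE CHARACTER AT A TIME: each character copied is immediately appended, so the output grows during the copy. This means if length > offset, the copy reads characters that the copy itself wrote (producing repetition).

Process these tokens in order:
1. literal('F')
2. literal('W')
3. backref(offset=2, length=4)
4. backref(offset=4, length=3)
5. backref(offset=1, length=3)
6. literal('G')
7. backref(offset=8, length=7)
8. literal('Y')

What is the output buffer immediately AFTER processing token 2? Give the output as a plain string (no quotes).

Answer: FW

Derivation:
Token 1: literal('F'). Output: "F"
Token 2: literal('W'). Output: "FW"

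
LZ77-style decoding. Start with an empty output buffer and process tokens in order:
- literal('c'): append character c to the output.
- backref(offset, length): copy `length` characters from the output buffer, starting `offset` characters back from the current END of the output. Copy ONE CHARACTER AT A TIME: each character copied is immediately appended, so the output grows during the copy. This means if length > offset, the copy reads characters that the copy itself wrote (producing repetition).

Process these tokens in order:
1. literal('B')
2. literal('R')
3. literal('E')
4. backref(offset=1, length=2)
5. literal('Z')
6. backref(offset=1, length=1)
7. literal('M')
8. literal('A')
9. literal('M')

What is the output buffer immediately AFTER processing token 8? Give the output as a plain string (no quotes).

Token 1: literal('B'). Output: "B"
Token 2: literal('R'). Output: "BR"
Token 3: literal('E'). Output: "BRE"
Token 4: backref(off=1, len=2) (overlapping!). Copied 'EE' from pos 2. Output: "BREEE"
Token 5: literal('Z'). Output: "BREEEZ"
Token 6: backref(off=1, len=1). Copied 'Z' from pos 5. Output: "BREEEZZ"
Token 7: literal('M'). Output: "BREEEZZM"
Token 8: literal('A'). Output: "BREEEZZMA"

Answer: BREEEZZMA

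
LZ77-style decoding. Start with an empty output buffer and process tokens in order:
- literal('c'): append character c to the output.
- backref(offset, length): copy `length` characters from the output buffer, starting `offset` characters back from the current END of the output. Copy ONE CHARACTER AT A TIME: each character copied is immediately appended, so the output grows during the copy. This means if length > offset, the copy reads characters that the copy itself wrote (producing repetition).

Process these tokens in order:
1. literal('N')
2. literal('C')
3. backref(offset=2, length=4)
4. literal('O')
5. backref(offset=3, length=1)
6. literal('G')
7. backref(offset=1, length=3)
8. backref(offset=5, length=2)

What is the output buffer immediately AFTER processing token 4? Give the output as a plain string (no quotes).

Answer: NCNCNCO

Derivation:
Token 1: literal('N'). Output: "N"
Token 2: literal('C'). Output: "NC"
Token 3: backref(off=2, len=4) (overlapping!). Copied 'NCNC' from pos 0. Output: "NCNCNC"
Token 4: literal('O'). Output: "NCNCNCO"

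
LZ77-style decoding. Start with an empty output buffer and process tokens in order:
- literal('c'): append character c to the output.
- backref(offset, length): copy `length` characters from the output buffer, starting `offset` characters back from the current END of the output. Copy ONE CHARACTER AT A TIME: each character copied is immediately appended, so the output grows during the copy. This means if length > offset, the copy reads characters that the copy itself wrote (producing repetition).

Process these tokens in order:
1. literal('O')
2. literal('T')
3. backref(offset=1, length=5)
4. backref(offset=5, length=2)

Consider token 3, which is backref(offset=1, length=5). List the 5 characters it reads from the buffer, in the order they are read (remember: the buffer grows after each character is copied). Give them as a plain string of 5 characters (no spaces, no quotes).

Token 1: literal('O'). Output: "O"
Token 2: literal('T'). Output: "OT"
Token 3: backref(off=1, len=5). Buffer before: "OT" (len 2)
  byte 1: read out[1]='T', append. Buffer now: "OTT"
  byte 2: read out[2]='T', append. Buffer now: "OTTT"
  byte 3: read out[3]='T', append. Buffer now: "OTTTT"
  byte 4: read out[4]='T', append. Buffer now: "OTTTTT"
  byte 5: read out[5]='T', append. Buffer now: "OTTTTTT"

Answer: TTTTT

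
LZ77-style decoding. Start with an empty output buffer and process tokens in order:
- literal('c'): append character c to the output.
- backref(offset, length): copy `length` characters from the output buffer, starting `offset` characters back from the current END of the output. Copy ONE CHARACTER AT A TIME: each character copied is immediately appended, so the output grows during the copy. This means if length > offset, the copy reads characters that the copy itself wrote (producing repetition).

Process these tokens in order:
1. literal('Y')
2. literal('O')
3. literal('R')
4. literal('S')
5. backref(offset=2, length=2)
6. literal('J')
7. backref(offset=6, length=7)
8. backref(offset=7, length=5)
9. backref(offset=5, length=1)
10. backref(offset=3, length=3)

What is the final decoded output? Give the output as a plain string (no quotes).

Token 1: literal('Y'). Output: "Y"
Token 2: literal('O'). Output: "YO"
Token 3: literal('R'). Output: "YOR"
Token 4: literal('S'). Output: "YORS"
Token 5: backref(off=2, len=2). Copied 'RS' from pos 2. Output: "YORSRS"
Token 6: literal('J'). Output: "YORSRSJ"
Token 7: backref(off=6, len=7) (overlapping!). Copied 'ORSRSJO' from pos 1. Output: "YORSRSJORSRSJO"
Token 8: backref(off=7, len=5). Copied 'ORSRS' from pos 7. Output: "YORSRSJORSRSJOORSRS"
Token 9: backref(off=5, len=1). Copied 'O' from pos 14. Output: "YORSRSJORSRSJOORSRSO"
Token 10: backref(off=3, len=3). Copied 'RSO' from pos 17. Output: "YORSRSJORSRSJOORSRSORSO"

Answer: YORSRSJORSRSJOORSRSORSO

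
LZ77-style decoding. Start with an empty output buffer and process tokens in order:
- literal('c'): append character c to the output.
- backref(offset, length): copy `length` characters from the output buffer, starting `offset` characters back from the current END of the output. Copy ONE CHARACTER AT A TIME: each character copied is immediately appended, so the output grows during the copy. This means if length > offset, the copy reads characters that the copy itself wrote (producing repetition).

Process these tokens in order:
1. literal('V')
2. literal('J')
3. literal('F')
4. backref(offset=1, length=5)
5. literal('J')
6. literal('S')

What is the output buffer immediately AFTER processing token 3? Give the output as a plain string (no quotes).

Token 1: literal('V'). Output: "V"
Token 2: literal('J'). Output: "VJ"
Token 3: literal('F'). Output: "VJF"

Answer: VJF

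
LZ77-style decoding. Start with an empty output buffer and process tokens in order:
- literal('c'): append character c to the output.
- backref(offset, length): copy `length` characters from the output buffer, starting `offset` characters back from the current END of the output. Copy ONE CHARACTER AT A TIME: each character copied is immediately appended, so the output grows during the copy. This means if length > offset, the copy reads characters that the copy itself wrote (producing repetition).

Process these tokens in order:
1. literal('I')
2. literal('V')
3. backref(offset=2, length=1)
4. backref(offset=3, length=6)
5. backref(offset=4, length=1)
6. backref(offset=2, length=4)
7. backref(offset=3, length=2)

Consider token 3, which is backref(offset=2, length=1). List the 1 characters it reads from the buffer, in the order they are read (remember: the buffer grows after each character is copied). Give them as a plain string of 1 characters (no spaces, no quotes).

Token 1: literal('I'). Output: "I"
Token 2: literal('V'). Output: "IV"
Token 3: backref(off=2, len=1). Buffer before: "IV" (len 2)
  byte 1: read out[0]='I', append. Buffer now: "IVI"

Answer: I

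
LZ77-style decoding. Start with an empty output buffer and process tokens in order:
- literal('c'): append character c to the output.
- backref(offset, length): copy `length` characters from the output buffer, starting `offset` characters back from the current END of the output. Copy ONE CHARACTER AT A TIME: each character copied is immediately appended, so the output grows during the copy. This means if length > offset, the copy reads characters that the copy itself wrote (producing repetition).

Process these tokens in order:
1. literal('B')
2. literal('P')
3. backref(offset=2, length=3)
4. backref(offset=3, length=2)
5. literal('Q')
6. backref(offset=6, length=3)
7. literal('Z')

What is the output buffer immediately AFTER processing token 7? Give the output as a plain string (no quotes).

Token 1: literal('B'). Output: "B"
Token 2: literal('P'). Output: "BP"
Token 3: backref(off=2, len=3) (overlapping!). Copied 'BPB' from pos 0. Output: "BPBPB"
Token 4: backref(off=3, len=2). Copied 'BP' from pos 2. Output: "BPBPBBP"
Token 5: literal('Q'). Output: "BPBPBBPQ"
Token 6: backref(off=6, len=3). Copied 'BPB' from pos 2. Output: "BPBPBBPQBPB"
Token 7: literal('Z'). Output: "BPBPBBPQBPBZ"

Answer: BPBPBBPQBPBZ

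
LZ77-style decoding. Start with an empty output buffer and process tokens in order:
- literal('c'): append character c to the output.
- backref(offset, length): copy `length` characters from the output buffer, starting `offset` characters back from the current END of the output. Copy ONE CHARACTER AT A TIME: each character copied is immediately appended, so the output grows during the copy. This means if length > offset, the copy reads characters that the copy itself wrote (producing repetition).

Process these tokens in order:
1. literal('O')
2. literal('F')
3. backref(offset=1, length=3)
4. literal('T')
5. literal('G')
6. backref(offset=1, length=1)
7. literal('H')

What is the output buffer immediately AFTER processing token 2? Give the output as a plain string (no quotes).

Token 1: literal('O'). Output: "O"
Token 2: literal('F'). Output: "OF"

Answer: OF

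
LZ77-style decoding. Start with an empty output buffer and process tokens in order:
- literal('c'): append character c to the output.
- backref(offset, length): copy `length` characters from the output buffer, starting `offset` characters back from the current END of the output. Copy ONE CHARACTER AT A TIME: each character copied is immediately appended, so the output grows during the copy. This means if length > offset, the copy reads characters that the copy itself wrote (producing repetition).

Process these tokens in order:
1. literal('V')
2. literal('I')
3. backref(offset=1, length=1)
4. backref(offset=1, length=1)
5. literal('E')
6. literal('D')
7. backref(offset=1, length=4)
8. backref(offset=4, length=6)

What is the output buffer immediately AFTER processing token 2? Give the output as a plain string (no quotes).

Answer: VI

Derivation:
Token 1: literal('V'). Output: "V"
Token 2: literal('I'). Output: "VI"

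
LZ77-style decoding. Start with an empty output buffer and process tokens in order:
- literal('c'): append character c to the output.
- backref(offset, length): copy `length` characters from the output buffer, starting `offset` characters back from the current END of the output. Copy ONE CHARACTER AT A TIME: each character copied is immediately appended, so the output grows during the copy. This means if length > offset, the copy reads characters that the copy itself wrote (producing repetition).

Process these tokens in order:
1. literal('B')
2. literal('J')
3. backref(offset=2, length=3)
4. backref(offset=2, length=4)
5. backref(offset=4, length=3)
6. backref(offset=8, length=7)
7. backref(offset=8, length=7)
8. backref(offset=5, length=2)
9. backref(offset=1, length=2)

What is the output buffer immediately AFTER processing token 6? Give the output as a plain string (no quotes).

Answer: BJBJBJBJBJBJBJBJBJB

Derivation:
Token 1: literal('B'). Output: "B"
Token 2: literal('J'). Output: "BJ"
Token 3: backref(off=2, len=3) (overlapping!). Copied 'BJB' from pos 0. Output: "BJBJB"
Token 4: backref(off=2, len=4) (overlapping!). Copied 'JBJB' from pos 3. Output: "BJBJBJBJB"
Token 5: backref(off=4, len=3). Copied 'JBJ' from pos 5. Output: "BJBJBJBJBJBJ"
Token 6: backref(off=8, len=7). Copied 'BJBJBJB' from pos 4. Output: "BJBJBJBJBJBJBJBJBJB"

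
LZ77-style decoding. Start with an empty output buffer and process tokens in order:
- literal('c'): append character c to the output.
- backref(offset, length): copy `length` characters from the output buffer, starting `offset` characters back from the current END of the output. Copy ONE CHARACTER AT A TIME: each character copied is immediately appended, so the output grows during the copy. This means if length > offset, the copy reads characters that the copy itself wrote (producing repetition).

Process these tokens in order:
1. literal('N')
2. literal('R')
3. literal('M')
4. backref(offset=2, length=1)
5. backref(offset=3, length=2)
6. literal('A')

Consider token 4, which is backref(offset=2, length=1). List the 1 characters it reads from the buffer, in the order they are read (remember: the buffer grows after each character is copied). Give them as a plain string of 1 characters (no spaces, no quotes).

Answer: R

Derivation:
Token 1: literal('N'). Output: "N"
Token 2: literal('R'). Output: "NR"
Token 3: literal('M'). Output: "NRM"
Token 4: backref(off=2, len=1). Buffer before: "NRM" (len 3)
  byte 1: read out[1]='R', append. Buffer now: "NRMR"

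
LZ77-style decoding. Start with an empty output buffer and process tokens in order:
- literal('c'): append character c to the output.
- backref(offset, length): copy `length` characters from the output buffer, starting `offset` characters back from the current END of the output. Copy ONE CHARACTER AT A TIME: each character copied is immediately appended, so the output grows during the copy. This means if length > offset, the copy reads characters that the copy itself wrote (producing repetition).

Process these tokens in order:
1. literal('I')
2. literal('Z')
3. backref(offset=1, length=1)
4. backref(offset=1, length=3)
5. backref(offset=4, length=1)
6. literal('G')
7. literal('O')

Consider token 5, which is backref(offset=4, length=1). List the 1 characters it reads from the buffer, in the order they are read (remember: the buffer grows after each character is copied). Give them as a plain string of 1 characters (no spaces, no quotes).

Answer: Z

Derivation:
Token 1: literal('I'). Output: "I"
Token 2: literal('Z'). Output: "IZ"
Token 3: backref(off=1, len=1). Copied 'Z' from pos 1. Output: "IZZ"
Token 4: backref(off=1, len=3) (overlapping!). Copied 'ZZZ' from pos 2. Output: "IZZZZZ"
Token 5: backref(off=4, len=1). Buffer before: "IZZZZZ" (len 6)
  byte 1: read out[2]='Z', append. Buffer now: "IZZZZZZ"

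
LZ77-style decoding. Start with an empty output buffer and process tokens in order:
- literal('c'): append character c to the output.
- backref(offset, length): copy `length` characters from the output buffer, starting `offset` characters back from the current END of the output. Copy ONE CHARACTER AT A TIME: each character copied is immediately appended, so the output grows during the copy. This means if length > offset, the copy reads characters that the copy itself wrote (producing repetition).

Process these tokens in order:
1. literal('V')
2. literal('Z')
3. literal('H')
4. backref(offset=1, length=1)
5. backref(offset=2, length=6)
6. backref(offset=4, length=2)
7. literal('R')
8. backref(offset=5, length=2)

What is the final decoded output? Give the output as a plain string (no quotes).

Token 1: literal('V'). Output: "V"
Token 2: literal('Z'). Output: "VZ"
Token 3: literal('H'). Output: "VZH"
Token 4: backref(off=1, len=1). Copied 'H' from pos 2. Output: "VZHH"
Token 5: backref(off=2, len=6) (overlapping!). Copied 'HHHHHH' from pos 2. Output: "VZHHHHHHHH"
Token 6: backref(off=4, len=2). Copied 'HH' from pos 6. Output: "VZHHHHHHHHHH"
Token 7: literal('R'). Output: "VZHHHHHHHHHHR"
Token 8: backref(off=5, len=2). Copied 'HH' from pos 8. Output: "VZHHHHHHHHHHRHH"

Answer: VZHHHHHHHHHHRHH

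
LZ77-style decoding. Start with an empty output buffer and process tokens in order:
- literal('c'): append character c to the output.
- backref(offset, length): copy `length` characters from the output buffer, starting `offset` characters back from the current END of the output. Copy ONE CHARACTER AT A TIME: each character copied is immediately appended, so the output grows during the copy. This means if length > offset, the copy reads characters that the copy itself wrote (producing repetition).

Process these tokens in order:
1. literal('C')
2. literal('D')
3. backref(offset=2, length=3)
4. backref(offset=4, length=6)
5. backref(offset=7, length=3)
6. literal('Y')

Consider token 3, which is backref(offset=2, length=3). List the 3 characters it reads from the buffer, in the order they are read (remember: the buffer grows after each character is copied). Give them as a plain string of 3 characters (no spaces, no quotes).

Answer: CDC

Derivation:
Token 1: literal('C'). Output: "C"
Token 2: literal('D'). Output: "CD"
Token 3: backref(off=2, len=3). Buffer before: "CD" (len 2)
  byte 1: read out[0]='C', append. Buffer now: "CDC"
  byte 2: read out[1]='D', append. Buffer now: "CDCD"
  byte 3: read out[2]='C', append. Buffer now: "CDCDC"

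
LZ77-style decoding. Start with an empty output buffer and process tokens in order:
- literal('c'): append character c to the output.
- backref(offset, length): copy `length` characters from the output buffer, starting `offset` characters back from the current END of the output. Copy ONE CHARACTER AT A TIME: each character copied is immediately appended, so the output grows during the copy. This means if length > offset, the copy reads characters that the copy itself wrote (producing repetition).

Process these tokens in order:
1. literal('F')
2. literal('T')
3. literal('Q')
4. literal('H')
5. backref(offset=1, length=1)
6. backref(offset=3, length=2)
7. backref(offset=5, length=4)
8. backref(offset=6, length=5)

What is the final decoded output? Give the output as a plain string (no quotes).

Token 1: literal('F'). Output: "F"
Token 2: literal('T'). Output: "FT"
Token 3: literal('Q'). Output: "FTQ"
Token 4: literal('H'). Output: "FTQH"
Token 5: backref(off=1, len=1). Copied 'H' from pos 3. Output: "FTQHH"
Token 6: backref(off=3, len=2). Copied 'QH' from pos 2. Output: "FTQHHQH"
Token 7: backref(off=5, len=4). Copied 'QHHQ' from pos 2. Output: "FTQHHQHQHHQ"
Token 8: backref(off=6, len=5). Copied 'QHQHH' from pos 5. Output: "FTQHHQHQHHQQHQHH"

Answer: FTQHHQHQHHQQHQHH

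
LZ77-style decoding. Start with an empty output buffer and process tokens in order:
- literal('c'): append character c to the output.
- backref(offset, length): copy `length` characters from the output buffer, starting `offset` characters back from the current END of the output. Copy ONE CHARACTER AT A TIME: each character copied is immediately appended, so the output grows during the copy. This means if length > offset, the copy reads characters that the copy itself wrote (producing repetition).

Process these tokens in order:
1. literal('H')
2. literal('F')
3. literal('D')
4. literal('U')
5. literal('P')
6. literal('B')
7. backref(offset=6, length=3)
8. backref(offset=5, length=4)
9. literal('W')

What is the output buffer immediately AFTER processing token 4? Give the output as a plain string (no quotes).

Token 1: literal('H'). Output: "H"
Token 2: literal('F'). Output: "HF"
Token 3: literal('D'). Output: "HFD"
Token 4: literal('U'). Output: "HFDU"

Answer: HFDU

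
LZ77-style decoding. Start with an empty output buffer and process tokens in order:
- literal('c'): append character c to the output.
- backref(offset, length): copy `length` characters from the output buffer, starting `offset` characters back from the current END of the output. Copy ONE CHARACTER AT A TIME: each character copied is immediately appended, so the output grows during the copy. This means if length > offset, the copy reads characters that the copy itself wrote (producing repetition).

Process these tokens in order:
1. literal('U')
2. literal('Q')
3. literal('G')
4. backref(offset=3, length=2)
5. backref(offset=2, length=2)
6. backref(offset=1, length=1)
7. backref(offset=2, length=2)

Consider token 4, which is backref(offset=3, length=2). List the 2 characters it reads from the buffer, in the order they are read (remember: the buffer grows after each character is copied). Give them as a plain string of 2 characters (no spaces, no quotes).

Answer: UQ

Derivation:
Token 1: literal('U'). Output: "U"
Token 2: literal('Q'). Output: "UQ"
Token 3: literal('G'). Output: "UQG"
Token 4: backref(off=3, len=2). Buffer before: "UQG" (len 3)
  byte 1: read out[0]='U', append. Buffer now: "UQGU"
  byte 2: read out[1]='Q', append. Buffer now: "UQGUQ"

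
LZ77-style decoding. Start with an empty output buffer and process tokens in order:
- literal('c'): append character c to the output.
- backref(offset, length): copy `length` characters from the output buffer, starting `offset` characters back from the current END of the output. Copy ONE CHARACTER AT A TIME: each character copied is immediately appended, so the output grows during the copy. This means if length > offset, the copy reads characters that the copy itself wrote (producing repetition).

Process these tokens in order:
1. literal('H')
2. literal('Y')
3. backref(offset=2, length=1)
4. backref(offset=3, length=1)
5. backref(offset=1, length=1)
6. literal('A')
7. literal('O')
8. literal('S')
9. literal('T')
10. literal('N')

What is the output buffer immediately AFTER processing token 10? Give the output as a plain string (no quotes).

Answer: HYHHHAOSTN

Derivation:
Token 1: literal('H'). Output: "H"
Token 2: literal('Y'). Output: "HY"
Token 3: backref(off=2, len=1). Copied 'H' from pos 0. Output: "HYH"
Token 4: backref(off=3, len=1). Copied 'H' from pos 0. Output: "HYHH"
Token 5: backref(off=1, len=1). Copied 'H' from pos 3. Output: "HYHHH"
Token 6: literal('A'). Output: "HYHHHA"
Token 7: literal('O'). Output: "HYHHHAO"
Token 8: literal('S'). Output: "HYHHHAOS"
Token 9: literal('T'). Output: "HYHHHAOST"
Token 10: literal('N'). Output: "HYHHHAOSTN"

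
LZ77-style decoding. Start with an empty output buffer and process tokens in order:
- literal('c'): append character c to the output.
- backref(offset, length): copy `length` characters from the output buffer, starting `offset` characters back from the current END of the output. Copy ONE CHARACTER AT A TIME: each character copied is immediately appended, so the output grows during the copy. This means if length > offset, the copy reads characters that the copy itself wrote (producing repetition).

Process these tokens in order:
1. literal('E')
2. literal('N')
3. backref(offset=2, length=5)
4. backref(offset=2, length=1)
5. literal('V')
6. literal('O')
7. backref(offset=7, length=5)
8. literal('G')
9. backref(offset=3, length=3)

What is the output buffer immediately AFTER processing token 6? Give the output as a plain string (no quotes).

Answer: ENENENENVO

Derivation:
Token 1: literal('E'). Output: "E"
Token 2: literal('N'). Output: "EN"
Token 3: backref(off=2, len=5) (overlapping!). Copied 'ENENE' from pos 0. Output: "ENENENE"
Token 4: backref(off=2, len=1). Copied 'N' from pos 5. Output: "ENENENEN"
Token 5: literal('V'). Output: "ENENENENV"
Token 6: literal('O'). Output: "ENENENENVO"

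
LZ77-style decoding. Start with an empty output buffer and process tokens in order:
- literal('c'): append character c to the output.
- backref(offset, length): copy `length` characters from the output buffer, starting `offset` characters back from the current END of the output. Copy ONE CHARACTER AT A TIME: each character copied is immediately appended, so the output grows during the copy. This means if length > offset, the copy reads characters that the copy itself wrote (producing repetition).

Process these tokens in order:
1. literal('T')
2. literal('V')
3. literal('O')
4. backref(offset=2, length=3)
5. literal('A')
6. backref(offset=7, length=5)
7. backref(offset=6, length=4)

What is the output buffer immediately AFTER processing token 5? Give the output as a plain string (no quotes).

Answer: TVOVOVA

Derivation:
Token 1: literal('T'). Output: "T"
Token 2: literal('V'). Output: "TV"
Token 3: literal('O'). Output: "TVO"
Token 4: backref(off=2, len=3) (overlapping!). Copied 'VOV' from pos 1. Output: "TVOVOV"
Token 5: literal('A'). Output: "TVOVOVA"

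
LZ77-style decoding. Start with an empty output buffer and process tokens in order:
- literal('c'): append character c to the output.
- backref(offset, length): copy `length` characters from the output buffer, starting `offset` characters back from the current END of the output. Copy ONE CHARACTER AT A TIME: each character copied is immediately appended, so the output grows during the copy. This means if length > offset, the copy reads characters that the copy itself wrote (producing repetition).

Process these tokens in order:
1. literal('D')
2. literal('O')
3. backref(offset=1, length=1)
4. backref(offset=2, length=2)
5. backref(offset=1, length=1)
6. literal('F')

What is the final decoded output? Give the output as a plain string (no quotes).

Token 1: literal('D'). Output: "D"
Token 2: literal('O'). Output: "DO"
Token 3: backref(off=1, len=1). Copied 'O' from pos 1. Output: "DOO"
Token 4: backref(off=2, len=2). Copied 'OO' from pos 1. Output: "DOOOO"
Token 5: backref(off=1, len=1). Copied 'O' from pos 4. Output: "DOOOOO"
Token 6: literal('F'). Output: "DOOOOOF"

Answer: DOOOOOF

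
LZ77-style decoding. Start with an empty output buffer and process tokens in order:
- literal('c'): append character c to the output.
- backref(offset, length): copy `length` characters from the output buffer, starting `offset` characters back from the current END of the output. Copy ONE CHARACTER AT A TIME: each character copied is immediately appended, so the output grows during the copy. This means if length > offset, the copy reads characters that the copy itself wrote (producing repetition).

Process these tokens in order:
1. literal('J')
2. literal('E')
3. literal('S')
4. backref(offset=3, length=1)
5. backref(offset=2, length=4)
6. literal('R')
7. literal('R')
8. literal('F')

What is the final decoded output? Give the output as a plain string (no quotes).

Answer: JESJSJSJRRF

Derivation:
Token 1: literal('J'). Output: "J"
Token 2: literal('E'). Output: "JE"
Token 3: literal('S'). Output: "JES"
Token 4: backref(off=3, len=1). Copied 'J' from pos 0. Output: "JESJ"
Token 5: backref(off=2, len=4) (overlapping!). Copied 'SJSJ' from pos 2. Output: "JESJSJSJ"
Token 6: literal('R'). Output: "JESJSJSJR"
Token 7: literal('R'). Output: "JESJSJSJRR"
Token 8: literal('F'). Output: "JESJSJSJRRF"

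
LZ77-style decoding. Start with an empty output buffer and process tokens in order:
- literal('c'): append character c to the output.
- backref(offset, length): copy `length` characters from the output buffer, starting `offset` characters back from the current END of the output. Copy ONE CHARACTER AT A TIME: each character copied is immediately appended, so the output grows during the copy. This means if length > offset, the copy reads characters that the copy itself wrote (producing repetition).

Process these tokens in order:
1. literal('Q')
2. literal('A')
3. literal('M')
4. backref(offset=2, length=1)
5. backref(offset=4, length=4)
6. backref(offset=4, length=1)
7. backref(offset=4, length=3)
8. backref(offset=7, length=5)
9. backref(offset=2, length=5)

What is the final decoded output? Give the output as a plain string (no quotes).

Token 1: literal('Q'). Output: "Q"
Token 2: literal('A'). Output: "QA"
Token 3: literal('M'). Output: "QAM"
Token 4: backref(off=2, len=1). Copied 'A' from pos 1. Output: "QAMA"
Token 5: backref(off=4, len=4). Copied 'QAMA' from pos 0. Output: "QAMAQAMA"
Token 6: backref(off=4, len=1). Copied 'Q' from pos 4. Output: "QAMAQAMAQ"
Token 7: backref(off=4, len=3). Copied 'AMA' from pos 5. Output: "QAMAQAMAQAMA"
Token 8: backref(off=7, len=5). Copied 'AMAQA' from pos 5. Output: "QAMAQAMAQAMAAMAQA"
Token 9: backref(off=2, len=5) (overlapping!). Copied 'QAQAQ' from pos 15. Output: "QAMAQAMAQAMAAMAQAQAQAQ"

Answer: QAMAQAMAQAMAAMAQAQAQAQ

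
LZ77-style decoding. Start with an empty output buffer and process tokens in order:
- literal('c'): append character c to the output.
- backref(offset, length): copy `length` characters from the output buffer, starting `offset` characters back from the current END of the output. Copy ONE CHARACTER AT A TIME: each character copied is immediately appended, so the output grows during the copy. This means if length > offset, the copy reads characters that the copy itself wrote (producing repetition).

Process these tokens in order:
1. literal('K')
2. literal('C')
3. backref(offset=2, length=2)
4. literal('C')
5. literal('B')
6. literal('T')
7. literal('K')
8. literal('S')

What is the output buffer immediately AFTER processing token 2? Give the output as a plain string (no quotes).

Token 1: literal('K'). Output: "K"
Token 2: literal('C'). Output: "KC"

Answer: KC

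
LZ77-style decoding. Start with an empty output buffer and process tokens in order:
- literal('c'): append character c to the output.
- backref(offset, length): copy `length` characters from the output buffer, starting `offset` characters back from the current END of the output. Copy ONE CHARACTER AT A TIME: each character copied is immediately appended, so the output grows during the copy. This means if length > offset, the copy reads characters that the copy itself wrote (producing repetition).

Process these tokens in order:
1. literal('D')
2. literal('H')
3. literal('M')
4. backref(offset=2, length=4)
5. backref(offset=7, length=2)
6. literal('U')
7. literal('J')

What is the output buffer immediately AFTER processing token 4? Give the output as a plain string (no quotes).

Answer: DHMHMHM

Derivation:
Token 1: literal('D'). Output: "D"
Token 2: literal('H'). Output: "DH"
Token 3: literal('M'). Output: "DHM"
Token 4: backref(off=2, len=4) (overlapping!). Copied 'HMHM' from pos 1. Output: "DHMHMHM"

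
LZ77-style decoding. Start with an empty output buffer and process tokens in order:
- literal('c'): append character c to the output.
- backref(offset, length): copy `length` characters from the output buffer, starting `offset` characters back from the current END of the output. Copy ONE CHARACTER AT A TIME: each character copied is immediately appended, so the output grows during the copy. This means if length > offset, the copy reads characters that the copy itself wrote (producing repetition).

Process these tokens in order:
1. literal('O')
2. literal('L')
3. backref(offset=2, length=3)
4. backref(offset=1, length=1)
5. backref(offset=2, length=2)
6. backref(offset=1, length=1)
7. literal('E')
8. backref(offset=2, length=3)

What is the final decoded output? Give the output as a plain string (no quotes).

Answer: OLOLOOOOOEOEO

Derivation:
Token 1: literal('O'). Output: "O"
Token 2: literal('L'). Output: "OL"
Token 3: backref(off=2, len=3) (overlapping!). Copied 'OLO' from pos 0. Output: "OLOLO"
Token 4: backref(off=1, len=1). Copied 'O' from pos 4. Output: "OLOLOO"
Token 5: backref(off=2, len=2). Copied 'OO' from pos 4. Output: "OLOLOOOO"
Token 6: backref(off=1, len=1). Copied 'O' from pos 7. Output: "OLOLOOOOO"
Token 7: literal('E'). Output: "OLOLOOOOOE"
Token 8: backref(off=2, len=3) (overlapping!). Copied 'OEO' from pos 8. Output: "OLOLOOOOOEOEO"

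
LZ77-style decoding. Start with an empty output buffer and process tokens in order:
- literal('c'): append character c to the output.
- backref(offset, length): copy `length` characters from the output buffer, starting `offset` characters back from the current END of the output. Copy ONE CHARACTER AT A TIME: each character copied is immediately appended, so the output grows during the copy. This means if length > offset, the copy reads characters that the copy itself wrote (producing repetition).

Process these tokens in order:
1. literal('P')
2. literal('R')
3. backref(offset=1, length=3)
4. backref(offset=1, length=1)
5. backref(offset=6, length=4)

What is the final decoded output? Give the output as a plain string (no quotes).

Answer: PRRRRRPRRR

Derivation:
Token 1: literal('P'). Output: "P"
Token 2: literal('R'). Output: "PR"
Token 3: backref(off=1, len=3) (overlapping!). Copied 'RRR' from pos 1. Output: "PRRRR"
Token 4: backref(off=1, len=1). Copied 'R' from pos 4. Output: "PRRRRR"
Token 5: backref(off=6, len=4). Copied 'PRRR' from pos 0. Output: "PRRRRRPRRR"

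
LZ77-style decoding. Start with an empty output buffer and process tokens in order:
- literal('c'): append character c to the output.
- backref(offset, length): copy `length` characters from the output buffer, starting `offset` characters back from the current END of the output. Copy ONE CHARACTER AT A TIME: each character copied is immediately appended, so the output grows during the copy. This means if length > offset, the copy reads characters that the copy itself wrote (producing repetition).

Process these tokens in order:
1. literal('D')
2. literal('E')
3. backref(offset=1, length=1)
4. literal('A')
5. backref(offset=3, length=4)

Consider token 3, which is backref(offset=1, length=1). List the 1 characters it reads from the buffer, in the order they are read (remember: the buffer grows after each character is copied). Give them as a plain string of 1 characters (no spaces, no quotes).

Token 1: literal('D'). Output: "D"
Token 2: literal('E'). Output: "DE"
Token 3: backref(off=1, len=1). Buffer before: "DE" (len 2)
  byte 1: read out[1]='E', append. Buffer now: "DEE"

Answer: E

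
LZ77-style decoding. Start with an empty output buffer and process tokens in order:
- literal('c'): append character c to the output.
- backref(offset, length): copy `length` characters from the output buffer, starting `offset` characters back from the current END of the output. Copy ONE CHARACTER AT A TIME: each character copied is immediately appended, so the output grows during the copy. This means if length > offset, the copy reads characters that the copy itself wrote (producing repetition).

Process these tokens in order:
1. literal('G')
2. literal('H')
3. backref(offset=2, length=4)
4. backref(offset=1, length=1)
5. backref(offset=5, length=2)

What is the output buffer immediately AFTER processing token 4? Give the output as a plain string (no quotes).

Answer: GHGHGHH

Derivation:
Token 1: literal('G'). Output: "G"
Token 2: literal('H'). Output: "GH"
Token 3: backref(off=2, len=4) (overlapping!). Copied 'GHGH' from pos 0. Output: "GHGHGH"
Token 4: backref(off=1, len=1). Copied 'H' from pos 5. Output: "GHGHGHH"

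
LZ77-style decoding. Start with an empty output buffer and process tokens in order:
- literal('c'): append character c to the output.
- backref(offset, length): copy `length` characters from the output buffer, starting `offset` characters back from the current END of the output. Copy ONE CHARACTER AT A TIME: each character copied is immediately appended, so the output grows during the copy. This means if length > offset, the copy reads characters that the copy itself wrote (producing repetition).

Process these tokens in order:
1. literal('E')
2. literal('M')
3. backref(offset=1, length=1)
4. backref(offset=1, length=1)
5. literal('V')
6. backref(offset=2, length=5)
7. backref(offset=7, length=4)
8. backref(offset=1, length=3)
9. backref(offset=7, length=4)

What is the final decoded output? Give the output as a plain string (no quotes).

Answer: EMMMVMVMVMMVMVVVVMVMV

Derivation:
Token 1: literal('E'). Output: "E"
Token 2: literal('M'). Output: "EM"
Token 3: backref(off=1, len=1). Copied 'M' from pos 1. Output: "EMM"
Token 4: backref(off=1, len=1). Copied 'M' from pos 2. Output: "EMMM"
Token 5: literal('V'). Output: "EMMMV"
Token 6: backref(off=2, len=5) (overlapping!). Copied 'MVMVM' from pos 3. Output: "EMMMVMVMVM"
Token 7: backref(off=7, len=4). Copied 'MVMV' from pos 3. Output: "EMMMVMVMVMMVMV"
Token 8: backref(off=1, len=3) (overlapping!). Copied 'VVV' from pos 13. Output: "EMMMVMVMVMMVMVVVV"
Token 9: backref(off=7, len=4). Copied 'MVMV' from pos 10. Output: "EMMMVMVMVMMVMVVVVMVMV"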